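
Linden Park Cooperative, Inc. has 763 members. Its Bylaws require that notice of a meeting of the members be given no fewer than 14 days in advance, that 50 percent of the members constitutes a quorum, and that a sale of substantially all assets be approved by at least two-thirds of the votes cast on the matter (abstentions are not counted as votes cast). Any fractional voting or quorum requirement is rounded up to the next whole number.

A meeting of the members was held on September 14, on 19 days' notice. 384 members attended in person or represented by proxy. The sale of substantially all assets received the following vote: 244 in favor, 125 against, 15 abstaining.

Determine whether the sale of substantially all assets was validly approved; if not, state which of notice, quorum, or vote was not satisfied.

Notice: 19 days given; 14 required. Satisfied.
Quorum: 50% of 763 = 381.50, rounded up to 382; 384 present. Satisfied.
Vote: requires two-thirds of the votes cast (384 − 15 abstaining = 369); 2/3 of 369 = 246, so 246 needed; 244 in favor. Not satisfied.

Invalid — vote requirement not satisfied.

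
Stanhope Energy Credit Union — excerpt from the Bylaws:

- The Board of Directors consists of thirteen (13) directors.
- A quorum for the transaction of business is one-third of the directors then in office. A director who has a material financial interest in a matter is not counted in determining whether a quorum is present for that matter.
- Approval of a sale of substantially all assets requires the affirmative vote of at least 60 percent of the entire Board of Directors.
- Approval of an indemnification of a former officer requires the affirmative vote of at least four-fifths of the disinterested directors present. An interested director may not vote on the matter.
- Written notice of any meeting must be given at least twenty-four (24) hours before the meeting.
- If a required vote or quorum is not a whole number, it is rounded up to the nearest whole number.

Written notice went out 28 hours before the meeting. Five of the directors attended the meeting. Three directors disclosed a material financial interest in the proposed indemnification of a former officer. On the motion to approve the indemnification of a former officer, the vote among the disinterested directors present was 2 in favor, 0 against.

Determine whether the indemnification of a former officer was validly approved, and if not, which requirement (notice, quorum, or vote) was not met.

Invalid — quorum requirement not satisfied.

Notice: 28 hours given; 24 required (28 ≥ 24). Satisfied.
Quorum: 5 present, but the 3 interested directors do not count, leaving 2. Quorum is 5. Not satisfied.
Vote: the indemnification of a former officer requires four-fifths of the disinterested directors present (5 − 3 = 2). 4/5 of 2 = 1.60, rounded up to 2, so 2 affirmative votes are needed; 2 voted in favor. Satisfied. (Moot — without a quorum no business can be validly transacted.)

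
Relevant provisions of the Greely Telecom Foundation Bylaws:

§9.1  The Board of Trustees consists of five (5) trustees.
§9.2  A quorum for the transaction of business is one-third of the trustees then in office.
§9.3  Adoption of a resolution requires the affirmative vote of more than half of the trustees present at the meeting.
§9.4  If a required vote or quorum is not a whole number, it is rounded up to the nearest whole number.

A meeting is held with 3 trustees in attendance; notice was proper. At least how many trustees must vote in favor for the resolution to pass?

The resolution requires a majority of the trustees present (3).
A majority of 3 is 2.

2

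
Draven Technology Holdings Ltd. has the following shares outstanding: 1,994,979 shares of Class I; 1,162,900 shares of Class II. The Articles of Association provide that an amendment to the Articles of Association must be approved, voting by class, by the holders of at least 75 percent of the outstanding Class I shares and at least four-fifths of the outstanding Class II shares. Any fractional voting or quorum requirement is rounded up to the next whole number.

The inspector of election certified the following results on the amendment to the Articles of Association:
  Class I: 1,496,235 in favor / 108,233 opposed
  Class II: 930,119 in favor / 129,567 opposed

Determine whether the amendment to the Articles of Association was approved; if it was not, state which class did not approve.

Not approved — the Class II shares did not give the required vote.

Class I: 3/4 of 1994979 = 1496234.25, rounded up to 1496235; 1,496,235 required, 1,496,235 in favor — approved.
Class II: 4/5 of 1162900 = 930320; 930,320 required, 930,119 in favor — not approved.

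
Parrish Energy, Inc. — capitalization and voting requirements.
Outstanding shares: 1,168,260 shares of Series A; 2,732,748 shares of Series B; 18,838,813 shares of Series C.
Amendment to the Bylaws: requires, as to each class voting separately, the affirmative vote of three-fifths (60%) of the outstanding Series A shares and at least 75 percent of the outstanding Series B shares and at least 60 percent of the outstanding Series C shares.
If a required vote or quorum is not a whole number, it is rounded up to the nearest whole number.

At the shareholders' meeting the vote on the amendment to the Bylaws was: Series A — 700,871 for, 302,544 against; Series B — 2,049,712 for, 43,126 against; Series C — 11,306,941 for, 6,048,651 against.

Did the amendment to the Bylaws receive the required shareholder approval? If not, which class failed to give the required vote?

Series A: 3/5 of 1168260 = 700956; 700,956 required, 700,871 in favor — not approved.
Series B: 3/4 of 2732748 = 2049561; 2,049,561 required, 2,049,712 in favor — approved.
Series C: 3/5 of 18838813 = 11303287.80, rounded up to 11303288; 11,303,288 required, 11,306,941 in favor — approved.

Not approved — the Series A shares did not give the required vote.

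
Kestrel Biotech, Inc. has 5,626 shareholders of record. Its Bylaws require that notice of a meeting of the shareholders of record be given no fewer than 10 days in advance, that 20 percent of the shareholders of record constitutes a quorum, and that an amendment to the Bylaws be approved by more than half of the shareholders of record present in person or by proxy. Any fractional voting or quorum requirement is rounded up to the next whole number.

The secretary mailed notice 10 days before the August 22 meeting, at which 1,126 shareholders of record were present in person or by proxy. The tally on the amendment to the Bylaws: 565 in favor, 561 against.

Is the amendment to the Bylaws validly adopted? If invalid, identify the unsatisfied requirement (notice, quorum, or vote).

Valid — all requirements satisfied.

Notice: 10 days given; 10 required. Satisfied.
Quorum: 20% of 5,626 = 1,125.20, rounded up to 1,126; 1,126 present. Satisfied.
Vote: requires a majority of those present (1,126); a majority of 1126 is 564, so 564 needed; 565 in favor. Satisfied.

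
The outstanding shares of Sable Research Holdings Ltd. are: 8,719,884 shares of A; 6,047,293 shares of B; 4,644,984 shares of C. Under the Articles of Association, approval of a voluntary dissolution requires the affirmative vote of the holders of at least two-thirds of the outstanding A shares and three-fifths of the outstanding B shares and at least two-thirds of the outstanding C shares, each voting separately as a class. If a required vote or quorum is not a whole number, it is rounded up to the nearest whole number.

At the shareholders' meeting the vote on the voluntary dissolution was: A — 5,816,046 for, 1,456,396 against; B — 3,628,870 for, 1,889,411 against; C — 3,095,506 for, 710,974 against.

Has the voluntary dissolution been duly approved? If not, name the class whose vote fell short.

Not approved — the C shares did not give the required vote.

A: 2/3 of 8719884 = 5813256; 5,813,256 required, 5,816,046 in favor — approved.
B: 3/5 of 6047293 = 3628375.80, rounded up to 3628376; 3,628,376 required, 3,628,870 in favor — approved.
C: 2/3 of 4644984 = 3096656; 3,096,656 required, 3,095,506 in favor — not approved.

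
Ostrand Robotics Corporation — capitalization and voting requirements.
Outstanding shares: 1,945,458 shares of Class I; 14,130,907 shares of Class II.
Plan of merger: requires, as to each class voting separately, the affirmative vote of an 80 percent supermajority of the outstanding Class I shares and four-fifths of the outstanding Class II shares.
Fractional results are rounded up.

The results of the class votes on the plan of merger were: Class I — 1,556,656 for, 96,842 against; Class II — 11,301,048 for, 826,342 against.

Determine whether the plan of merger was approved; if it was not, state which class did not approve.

Not approved — the Class II shares did not give the required vote.

Class I: 4/5 of 1945458 = 1556366.40, rounded up to 1556367; 1,556,367 required, 1,556,656 in favor — approved.
Class II: 4/5 of 14130907 = 11304725.60, rounded up to 11304726; 11,304,726 required, 11,301,048 in favor — not approved.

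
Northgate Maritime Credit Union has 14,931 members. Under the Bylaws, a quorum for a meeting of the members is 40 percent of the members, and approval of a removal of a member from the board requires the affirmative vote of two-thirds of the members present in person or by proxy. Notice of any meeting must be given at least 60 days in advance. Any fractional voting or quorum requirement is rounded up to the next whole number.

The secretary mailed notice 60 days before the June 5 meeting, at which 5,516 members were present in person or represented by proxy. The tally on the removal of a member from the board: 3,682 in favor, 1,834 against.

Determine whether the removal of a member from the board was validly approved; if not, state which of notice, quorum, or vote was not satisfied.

Invalid — quorum requirement not satisfied.

Notice: 60 days given; 60 required. Satisfied.
Quorum: 40% of 14,931 = 5,972.40, rounded up to 5,973; 5,516 present. Not satisfied.
Vote: requires two-thirds of those present (5,516); 2/3 of 5516 = 3677.33, rounded up to 3678, so 3,678 needed; 3,682 in favor. Satisfied.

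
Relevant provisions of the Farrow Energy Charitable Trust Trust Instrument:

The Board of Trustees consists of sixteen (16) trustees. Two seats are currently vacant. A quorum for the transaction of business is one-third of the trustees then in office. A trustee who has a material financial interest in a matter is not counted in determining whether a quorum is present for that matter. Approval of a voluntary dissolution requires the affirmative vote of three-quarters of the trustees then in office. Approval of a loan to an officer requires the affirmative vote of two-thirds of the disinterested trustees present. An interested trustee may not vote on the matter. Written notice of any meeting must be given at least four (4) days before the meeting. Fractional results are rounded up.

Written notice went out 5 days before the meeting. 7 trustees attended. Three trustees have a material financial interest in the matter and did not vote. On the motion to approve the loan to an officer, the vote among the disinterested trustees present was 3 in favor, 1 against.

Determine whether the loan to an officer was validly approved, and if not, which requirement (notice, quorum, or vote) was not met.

Notice: 5 days given; 4 required (5 ≥ 4). Satisfied.
Quorum: 7 present, but the 3 interested trustees do not count, leaving 4. Quorum is 5. Not satisfied.
Vote: the loan to an officer requires two-thirds of the disinterested trustees present (7 − 3 = 4). 2/3 of 4 = 2.67, rounded up to 3, so 3 affirmative votes are needed; 3 voted in favor. Satisfied. (Moot — without a quorum no business can be validly transacted.)

Invalid — quorum requirement not satisfied.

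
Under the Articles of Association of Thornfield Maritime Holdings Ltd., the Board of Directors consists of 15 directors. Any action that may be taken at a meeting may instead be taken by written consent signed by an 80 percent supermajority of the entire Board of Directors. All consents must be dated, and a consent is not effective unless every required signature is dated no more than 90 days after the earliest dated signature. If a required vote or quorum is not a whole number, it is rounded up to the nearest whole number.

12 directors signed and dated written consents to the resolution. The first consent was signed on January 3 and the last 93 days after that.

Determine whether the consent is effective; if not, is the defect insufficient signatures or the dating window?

Signatures required: an 80 percent supermajority of 15 — 4/5 of 15 = 12, so 12 needed; 12 signed. Sufficient.
Dating window: the latest signature is 93 days after the earliest; the limit is 90 days. Outside the window.

Not effective — dating-window requirement not satisfied.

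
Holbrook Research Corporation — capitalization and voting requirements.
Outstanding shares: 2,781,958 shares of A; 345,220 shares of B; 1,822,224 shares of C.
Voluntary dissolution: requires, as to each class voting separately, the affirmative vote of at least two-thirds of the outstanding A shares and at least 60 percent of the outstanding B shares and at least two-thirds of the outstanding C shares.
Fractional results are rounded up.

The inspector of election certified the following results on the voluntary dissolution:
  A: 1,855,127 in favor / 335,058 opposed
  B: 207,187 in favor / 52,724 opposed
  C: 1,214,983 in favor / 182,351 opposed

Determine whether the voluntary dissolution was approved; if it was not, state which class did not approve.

A: 2/3 of 2781958 = 1854638.67, rounded up to 1854639; 1,854,639 required, 1,855,127 in favor — approved.
B: 3/5 of 345220 = 207132; 207,132 required, 207,187 in favor — approved.
C: 2/3 of 1822224 = 1214816; 1,214,816 required, 1,214,983 in favor — approved.

Approved — every class gave the required vote.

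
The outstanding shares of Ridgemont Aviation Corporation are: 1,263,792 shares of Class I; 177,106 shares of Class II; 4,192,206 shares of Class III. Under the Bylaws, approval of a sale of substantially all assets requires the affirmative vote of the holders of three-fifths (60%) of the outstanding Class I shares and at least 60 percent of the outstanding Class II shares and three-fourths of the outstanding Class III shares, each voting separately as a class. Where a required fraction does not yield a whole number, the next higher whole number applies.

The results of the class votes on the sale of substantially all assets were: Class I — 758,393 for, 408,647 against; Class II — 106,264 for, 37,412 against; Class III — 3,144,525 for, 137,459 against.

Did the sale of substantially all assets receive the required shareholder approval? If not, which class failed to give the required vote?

Approved — every class gave the required vote.

Class I: 3/5 of 1263792 = 758275.20, rounded up to 758276; 758,276 required, 758,393 in favor — approved.
Class II: 3/5 of 177106 = 106263.60, rounded up to 106264; 106,264 required, 106,264 in favor — approved.
Class III: 3/4 of 4192206 = 3144154.50, rounded up to 3144155; 3,144,155 required, 3,144,525 in favor — approved.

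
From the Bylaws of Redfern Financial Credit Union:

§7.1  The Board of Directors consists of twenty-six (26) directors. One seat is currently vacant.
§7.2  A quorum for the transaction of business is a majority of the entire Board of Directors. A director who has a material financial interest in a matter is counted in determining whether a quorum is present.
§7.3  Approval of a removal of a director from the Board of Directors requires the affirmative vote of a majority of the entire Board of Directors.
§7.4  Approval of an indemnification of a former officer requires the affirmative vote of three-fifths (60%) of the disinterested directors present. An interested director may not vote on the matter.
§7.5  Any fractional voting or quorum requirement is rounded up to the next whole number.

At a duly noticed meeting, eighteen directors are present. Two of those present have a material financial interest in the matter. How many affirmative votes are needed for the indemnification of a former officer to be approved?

The indemnification of a former officer requires three-fifths of the disinterested directors present (18 − 2 = 16).
3/5 of 16 = 9.60, rounded up to 10.

10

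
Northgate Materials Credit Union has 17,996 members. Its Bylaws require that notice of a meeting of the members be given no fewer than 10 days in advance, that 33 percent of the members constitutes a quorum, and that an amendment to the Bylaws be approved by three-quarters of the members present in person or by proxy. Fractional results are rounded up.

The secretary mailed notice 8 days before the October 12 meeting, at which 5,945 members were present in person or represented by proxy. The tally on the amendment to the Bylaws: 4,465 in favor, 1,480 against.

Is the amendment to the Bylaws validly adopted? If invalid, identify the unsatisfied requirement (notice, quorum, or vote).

Notice: 8 days given; 10 required. Not satisfied.
Quorum: 33% of 17,996 = 5,938.68, rounded up to 5,939; 5,945 present. Satisfied.
Vote: requires three-fourths of those present (5,945); 3/4 of 5945 = 4458.75, rounded up to 4459, so 4,459 needed; 4,465 in favor. Satisfied.

Invalid — notice requirement not satisfied.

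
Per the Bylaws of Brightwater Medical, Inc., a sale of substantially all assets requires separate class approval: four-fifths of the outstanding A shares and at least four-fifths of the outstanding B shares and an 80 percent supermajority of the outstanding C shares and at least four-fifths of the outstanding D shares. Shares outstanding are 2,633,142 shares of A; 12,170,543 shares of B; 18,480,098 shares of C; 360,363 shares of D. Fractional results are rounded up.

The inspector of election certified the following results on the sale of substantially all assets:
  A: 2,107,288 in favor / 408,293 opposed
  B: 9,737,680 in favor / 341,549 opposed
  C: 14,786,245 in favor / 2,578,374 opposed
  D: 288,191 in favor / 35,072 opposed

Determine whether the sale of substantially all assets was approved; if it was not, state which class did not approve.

Not approved — the D shares did not give the required vote.

A: 4/5 of 2633142 = 2106513.60, rounded up to 2106514; 2,106,514 required, 2,107,288 in favor — approved.
B: 4/5 of 12170543 = 9736434.40, rounded up to 9736435; 9,736,435 required, 9,737,680 in favor — approved.
C: 4/5 of 18480098 = 14784078.40, rounded up to 14784079; 14,784,079 required, 14,786,245 in favor — approved.
D: 4/5 of 360363 = 288290.40, rounded up to 288291; 288,291 required, 288,191 in favor — not approved.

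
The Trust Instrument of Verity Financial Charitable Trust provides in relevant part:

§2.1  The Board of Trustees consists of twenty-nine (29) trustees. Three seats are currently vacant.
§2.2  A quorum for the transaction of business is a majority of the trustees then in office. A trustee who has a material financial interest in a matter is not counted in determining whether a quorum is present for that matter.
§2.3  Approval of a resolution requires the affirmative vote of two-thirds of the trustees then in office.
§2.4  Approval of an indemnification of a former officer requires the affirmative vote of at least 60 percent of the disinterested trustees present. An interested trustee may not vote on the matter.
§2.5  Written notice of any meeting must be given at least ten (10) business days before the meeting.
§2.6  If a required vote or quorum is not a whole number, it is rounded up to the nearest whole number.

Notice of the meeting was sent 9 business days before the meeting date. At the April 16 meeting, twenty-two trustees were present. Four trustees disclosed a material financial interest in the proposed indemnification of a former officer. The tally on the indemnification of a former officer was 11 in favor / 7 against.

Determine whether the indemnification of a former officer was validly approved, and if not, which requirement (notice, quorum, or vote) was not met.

Invalid — notice requirement not satisfied.

Notice: 9 business days given; 10 required (9 < 10). Not satisfied.
Quorum: 22 present, but the 4 interested trustees do not count, leaving 18. Quorum is 14. Satisfied.
Vote: the indemnification of a former officer requires three-fifths of the disinterested trustees present (22 − 4 = 18). 3/5 of 18 = 10.80, rounded up to 11, so 11 affirmative votes are needed; 11 voted in favor. Satisfied.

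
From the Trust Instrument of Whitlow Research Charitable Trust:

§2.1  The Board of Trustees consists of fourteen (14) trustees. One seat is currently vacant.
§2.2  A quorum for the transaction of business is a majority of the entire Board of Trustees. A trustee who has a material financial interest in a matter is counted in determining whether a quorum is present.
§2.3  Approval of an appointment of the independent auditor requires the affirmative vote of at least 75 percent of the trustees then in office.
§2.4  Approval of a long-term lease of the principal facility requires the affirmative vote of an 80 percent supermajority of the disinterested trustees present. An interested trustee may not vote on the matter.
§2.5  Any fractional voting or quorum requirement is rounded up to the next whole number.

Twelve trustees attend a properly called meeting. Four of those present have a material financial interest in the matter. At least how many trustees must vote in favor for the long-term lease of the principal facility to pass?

The long-term lease of the principal facility requires four-fifths of the disinterested trustees present (12 − 4 = 8).
4/5 of 8 = 6.40, rounded up to 7.

7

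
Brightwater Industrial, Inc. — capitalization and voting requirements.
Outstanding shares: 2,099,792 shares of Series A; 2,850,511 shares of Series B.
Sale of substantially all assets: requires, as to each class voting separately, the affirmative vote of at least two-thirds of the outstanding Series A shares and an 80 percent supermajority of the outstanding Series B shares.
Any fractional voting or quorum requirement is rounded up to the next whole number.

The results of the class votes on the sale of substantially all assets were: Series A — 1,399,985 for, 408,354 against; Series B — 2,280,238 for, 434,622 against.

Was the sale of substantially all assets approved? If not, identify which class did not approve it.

Not approved — the Series B shares did not give the required vote.

Series A: 2/3 of 2099792 = 1399861.33, rounded up to 1399862; 1,399,862 required, 1,399,985 in favor — approved.
Series B: 4/5 of 2850511 = 2280408.80, rounded up to 2280409; 2,280,409 required, 2,280,238 in favor — not approved.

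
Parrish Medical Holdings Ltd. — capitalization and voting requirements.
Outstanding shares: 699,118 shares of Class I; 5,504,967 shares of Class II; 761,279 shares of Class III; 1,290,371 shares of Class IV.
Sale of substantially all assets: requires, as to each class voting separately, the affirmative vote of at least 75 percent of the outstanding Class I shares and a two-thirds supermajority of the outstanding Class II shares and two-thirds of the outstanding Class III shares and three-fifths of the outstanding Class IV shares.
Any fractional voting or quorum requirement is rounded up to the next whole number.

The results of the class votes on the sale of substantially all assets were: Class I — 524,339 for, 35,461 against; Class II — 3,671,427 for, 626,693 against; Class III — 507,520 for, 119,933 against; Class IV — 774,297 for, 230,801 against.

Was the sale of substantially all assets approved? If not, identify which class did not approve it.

Class I: 3/4 of 699118 = 524338.50, rounded up to 524339; 524,339 required, 524,339 in favor — approved.
Class II: 2/3 of 5504967 = 3669978; 3,669,978 required, 3,671,427 in favor — approved.
Class III: 2/3 of 761279 = 507519.33, rounded up to 507520; 507,520 required, 507,520 in favor — approved.
Class IV: 3/5 of 1290371 = 774222.60, rounded up to 774223; 774,223 required, 774,297 in favor — approved.

Approved — every class gave the required vote.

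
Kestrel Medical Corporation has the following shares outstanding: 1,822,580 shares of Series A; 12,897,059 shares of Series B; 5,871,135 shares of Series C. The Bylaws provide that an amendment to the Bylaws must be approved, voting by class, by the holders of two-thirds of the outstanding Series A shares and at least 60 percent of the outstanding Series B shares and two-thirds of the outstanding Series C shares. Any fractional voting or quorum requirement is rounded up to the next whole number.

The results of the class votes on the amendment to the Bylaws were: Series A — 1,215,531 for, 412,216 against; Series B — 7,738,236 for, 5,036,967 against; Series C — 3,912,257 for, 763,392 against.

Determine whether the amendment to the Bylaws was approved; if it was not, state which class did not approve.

Not approved — the Series C shares did not give the required vote.

Series A: 2/3 of 1822580 = 1215053.33, rounded up to 1215054; 1,215,054 required, 1,215,531 in favor — approved.
Series B: 3/5 of 12897059 = 7738235.40, rounded up to 7738236; 7,738,236 required, 7,738,236 in favor — approved.
Series C: 2/3 of 5871135 = 3914090; 3,914,090 required, 3,912,257 in favor — not approved.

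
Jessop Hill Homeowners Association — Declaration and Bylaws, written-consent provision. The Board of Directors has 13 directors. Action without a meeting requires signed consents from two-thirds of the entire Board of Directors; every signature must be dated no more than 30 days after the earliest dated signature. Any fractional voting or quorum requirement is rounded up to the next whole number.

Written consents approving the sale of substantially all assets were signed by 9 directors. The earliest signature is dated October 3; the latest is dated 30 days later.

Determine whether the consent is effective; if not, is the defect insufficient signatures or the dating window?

Effective — both the signature and dating-window requirements are satisfied.

Signatures required: two-thirds of 13 — 2/3 of 13 = 8.67, rounded up to 9, so 9 needed; 9 signed. Sufficient.
Dating window: the latest signature is 30 days after the earliest; the limit is 30 days. Within the window.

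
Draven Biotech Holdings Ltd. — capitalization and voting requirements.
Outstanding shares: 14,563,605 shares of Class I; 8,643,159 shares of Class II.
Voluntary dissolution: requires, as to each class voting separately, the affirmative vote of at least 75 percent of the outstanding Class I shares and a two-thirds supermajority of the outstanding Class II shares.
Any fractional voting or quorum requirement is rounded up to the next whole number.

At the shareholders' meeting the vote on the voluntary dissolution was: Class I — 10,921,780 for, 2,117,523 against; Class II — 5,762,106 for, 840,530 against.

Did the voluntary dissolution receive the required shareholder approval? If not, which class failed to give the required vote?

Class I: 3/4 of 14563605 = 10922703.75, rounded up to 10922704; 10,922,704 required, 10,921,780 in favor — not approved.
Class II: 2/3 of 8643159 = 5762106; 5,762,106 required, 5,762,106 in favor — approved.

Not approved — the Class I shares did not give the required vote.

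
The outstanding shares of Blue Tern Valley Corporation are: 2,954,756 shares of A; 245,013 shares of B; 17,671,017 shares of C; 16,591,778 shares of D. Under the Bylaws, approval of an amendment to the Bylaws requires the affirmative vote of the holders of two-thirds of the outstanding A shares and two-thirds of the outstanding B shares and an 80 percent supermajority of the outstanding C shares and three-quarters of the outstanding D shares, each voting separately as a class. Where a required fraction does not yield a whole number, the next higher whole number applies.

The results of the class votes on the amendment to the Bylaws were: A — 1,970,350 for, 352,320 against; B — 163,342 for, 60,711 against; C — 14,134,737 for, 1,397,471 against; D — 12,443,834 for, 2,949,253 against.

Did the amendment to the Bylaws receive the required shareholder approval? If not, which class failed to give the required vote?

A: 2/3 of 2954756 = 1969837.33, rounded up to 1969838; 1,969,838 required, 1,970,350 in favor — approved.
B: 2/3 of 245013 = 163342; 163,342 required, 163,342 in favor — approved.
C: 4/5 of 17671017 = 14136813.60, rounded up to 14136814; 14,136,814 required, 14,134,737 in favor — not approved.
D: 3/4 of 16591778 = 12443833.50, rounded up to 12443834; 12,443,834 required, 12,443,834 in favor — approved.

Not approved — the C shares did not give the required vote.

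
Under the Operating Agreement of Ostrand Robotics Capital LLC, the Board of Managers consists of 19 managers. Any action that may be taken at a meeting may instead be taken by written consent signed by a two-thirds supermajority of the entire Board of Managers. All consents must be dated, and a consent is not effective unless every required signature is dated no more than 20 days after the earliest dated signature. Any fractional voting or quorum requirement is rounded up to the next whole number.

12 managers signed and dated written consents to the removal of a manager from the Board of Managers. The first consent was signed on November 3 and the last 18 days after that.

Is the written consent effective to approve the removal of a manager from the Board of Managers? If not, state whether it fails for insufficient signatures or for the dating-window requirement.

Signatures required: a two-thirds supermajority of 19 — 2/3 of 19 = 12.67, rounded up to 13, so 13 needed; 12 signed. Insufficient.
Dating window: the latest signature is 18 days after the earliest; the limit is 20 days. Within the window.

Not effective — insufficient signatures.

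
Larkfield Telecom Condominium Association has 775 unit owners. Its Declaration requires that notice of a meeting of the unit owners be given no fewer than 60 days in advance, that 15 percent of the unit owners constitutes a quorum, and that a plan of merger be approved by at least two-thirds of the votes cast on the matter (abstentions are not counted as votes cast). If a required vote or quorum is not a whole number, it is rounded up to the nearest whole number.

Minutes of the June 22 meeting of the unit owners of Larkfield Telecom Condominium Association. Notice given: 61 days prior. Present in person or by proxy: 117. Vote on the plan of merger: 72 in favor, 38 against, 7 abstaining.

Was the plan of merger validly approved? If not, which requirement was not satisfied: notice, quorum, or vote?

Notice: 61 days given; 60 required. Satisfied.
Quorum: 15% of 775 = 116.25, rounded up to 117; 117 present. Satisfied.
Vote: requires two-thirds of the votes cast (117 − 7 abstaining = 110); 2/3 of 110 = 73.33, rounded up to 74, so 74 needed; 72 in favor. Not satisfied.

Invalid — vote requirement not satisfied.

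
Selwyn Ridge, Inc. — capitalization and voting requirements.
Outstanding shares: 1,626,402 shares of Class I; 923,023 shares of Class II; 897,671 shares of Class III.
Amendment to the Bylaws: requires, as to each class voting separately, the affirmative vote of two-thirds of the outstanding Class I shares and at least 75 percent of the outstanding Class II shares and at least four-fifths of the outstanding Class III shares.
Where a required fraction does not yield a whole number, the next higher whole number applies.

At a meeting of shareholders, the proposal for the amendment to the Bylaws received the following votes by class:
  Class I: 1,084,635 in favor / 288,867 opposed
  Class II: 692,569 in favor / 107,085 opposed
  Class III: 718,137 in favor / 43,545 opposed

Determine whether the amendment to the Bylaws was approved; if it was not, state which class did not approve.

Approved — every class gave the required vote.

Class I: 2/3 of 1626402 = 1084268; 1,084,268 required, 1,084,635 in favor — approved.
Class II: 3/4 of 923023 = 692267.25, rounded up to 692268; 692,268 required, 692,569 in favor — approved.
Class III: 4/5 of 897671 = 718136.80, rounded up to 718137; 718,137 required, 718,137 in favor — approved.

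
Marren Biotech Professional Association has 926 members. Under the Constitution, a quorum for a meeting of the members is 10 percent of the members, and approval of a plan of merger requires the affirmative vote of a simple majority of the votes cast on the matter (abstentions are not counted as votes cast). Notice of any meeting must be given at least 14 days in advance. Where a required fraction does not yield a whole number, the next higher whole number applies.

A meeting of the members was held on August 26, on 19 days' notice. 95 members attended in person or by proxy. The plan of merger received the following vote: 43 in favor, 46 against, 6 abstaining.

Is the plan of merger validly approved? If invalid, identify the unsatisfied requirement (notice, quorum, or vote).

Notice: 19 days given; 14 required. Satisfied.
Quorum: 10% of 926 = 92.60, rounded up to 93; 95 present. Satisfied.
Vote: requires a majority of the votes cast (95 − 6 abstaining = 89); a majority of 89 is 45, so 45 needed; 43 in favor. Not satisfied.

Invalid — vote requirement not satisfied.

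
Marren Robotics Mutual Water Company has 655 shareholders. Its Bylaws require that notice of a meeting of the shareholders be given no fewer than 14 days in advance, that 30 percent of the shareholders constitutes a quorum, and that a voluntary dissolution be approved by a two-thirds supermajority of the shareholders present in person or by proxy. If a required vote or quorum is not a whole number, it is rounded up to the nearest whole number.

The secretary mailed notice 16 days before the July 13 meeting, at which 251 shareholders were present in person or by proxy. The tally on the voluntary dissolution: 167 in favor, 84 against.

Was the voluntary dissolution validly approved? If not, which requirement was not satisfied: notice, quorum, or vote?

Notice: 16 days given; 14 required. Satisfied.
Quorum: 30% of 655 = 196.50, rounded up to 197; 251 present. Satisfied.
Vote: requires two-thirds of those present (251); 2/3 of 251 = 167.33, rounded up to 168, so 168 needed; 167 in favor. Not satisfied.

Invalid — vote requirement not satisfied.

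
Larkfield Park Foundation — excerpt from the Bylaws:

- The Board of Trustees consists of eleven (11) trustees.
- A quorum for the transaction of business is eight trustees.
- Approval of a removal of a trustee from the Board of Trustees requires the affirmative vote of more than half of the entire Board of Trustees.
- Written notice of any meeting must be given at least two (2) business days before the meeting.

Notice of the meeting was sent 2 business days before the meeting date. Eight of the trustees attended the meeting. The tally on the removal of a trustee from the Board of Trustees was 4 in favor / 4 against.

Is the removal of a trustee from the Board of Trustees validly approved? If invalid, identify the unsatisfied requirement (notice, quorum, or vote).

Notice: 2 business days given; 2 required (2 ≥ 2). Satisfied.
Quorum: 8 present; quorum is 8. Satisfied.
Vote: the removal of a trustee from the Board of Trustees requires a majority of the entire Board of Trustees (11). A majority of 11 is 6, so 6 affirmative votes are needed; 4 voted in favor. Not satisfied.

Invalid — vote requirement not satisfied.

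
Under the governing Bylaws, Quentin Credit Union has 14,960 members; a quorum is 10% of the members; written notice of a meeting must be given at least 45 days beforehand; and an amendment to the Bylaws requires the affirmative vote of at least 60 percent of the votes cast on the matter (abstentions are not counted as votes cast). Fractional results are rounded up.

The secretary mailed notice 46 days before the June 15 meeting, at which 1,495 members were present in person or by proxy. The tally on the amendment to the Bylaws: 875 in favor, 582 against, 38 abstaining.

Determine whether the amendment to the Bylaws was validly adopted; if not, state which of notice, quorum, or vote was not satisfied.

Invalid — quorum requirement not satisfied.

Notice: 46 days given; 45 required. Satisfied.
Quorum: 10% of 14,960 = 1,496; 1,495 present. Not satisfied.
Vote: requires three-fifths of the votes cast (1,495 − 38 abstaining = 1,457); 3/5 of 1457 = 874.20, rounded up to 875, so 875 needed; 875 in favor. Satisfied.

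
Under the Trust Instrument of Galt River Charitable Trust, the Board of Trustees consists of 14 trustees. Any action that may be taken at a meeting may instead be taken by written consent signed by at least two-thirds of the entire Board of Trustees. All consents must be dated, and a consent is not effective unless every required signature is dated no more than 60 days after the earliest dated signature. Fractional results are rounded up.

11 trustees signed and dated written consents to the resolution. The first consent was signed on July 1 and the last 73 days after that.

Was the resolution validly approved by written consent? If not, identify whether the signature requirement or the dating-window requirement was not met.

Signatures required: at least two-thirds of 14 — 2/3 of 14 = 9.33, rounded up to 10, so 10 needed; 11 signed. Sufficient.
Dating window: the latest signature is 73 days after the earliest; the limit is 60 days. Outside the window.

Not effective — dating-window requirement not satisfied.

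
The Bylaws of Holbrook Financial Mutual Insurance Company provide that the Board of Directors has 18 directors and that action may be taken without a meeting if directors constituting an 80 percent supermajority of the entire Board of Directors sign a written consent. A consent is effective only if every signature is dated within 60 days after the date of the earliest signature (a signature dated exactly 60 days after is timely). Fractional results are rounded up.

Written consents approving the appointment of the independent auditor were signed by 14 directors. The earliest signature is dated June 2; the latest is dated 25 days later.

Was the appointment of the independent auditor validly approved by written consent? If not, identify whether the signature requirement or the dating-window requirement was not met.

Not effective — insufficient signatures.

Signatures required: an 80 percent supermajority of 18 — 4/5 of 18 = 14.40, rounded up to 15, so 15 needed; 14 signed. Insufficient.
Dating window: the latest signature is 25 days after the earliest; the limit is 60 days. Within the window.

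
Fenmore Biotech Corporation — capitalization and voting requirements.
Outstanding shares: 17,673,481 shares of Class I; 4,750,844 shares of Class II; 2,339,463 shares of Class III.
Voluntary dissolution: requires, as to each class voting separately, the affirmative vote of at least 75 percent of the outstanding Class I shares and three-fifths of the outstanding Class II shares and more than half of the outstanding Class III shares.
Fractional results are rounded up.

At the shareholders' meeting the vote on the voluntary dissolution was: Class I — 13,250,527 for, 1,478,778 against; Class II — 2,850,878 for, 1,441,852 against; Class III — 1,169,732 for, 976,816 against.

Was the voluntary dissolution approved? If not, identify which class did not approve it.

Not approved — the Class I shares did not give the required vote.

Class I: 3/4 of 17673481 = 13255110.75, rounded up to 13255111; 13,255,111 required, 13,250,527 in favor — not approved.
Class II: 3/5 of 4750844 = 2850506.40, rounded up to 2850507; 2,850,507 required, 2,850,878 in favor — approved.
Class III: a majority of 2339463 is 1169732; 1,169,732 required, 1,169,732 in favor — approved.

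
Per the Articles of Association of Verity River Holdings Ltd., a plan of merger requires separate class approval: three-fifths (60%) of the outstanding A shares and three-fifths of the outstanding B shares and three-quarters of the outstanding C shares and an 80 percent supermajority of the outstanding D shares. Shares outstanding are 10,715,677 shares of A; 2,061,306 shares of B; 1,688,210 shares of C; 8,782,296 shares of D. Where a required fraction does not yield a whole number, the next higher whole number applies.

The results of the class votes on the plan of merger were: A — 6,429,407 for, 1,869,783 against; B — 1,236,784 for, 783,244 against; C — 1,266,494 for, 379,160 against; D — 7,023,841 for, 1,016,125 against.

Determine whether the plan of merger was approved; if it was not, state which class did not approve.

Not approved — the D shares did not give the required vote.

A: 3/5 of 10715677 = 6429406.20, rounded up to 6429407; 6,429,407 required, 6,429,407 in favor — approved.
B: 3/5 of 2061306 = 1236783.60, rounded up to 1236784; 1,236,784 required, 1,236,784 in favor — approved.
C: 3/4 of 1688210 = 1266157.50, rounded up to 1266158; 1,266,158 required, 1,266,494 in favor — approved.
D: 4/5 of 8782296 = 7025836.80, rounded up to 7025837; 7,025,837 required, 7,023,841 in favor — not approved.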